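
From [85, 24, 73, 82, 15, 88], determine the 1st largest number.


Sort descending: [88, 85, 82, 73, 24, 15]
The 1st element (1-indexed) is at index 0.
Value = 88
Final answer: 88


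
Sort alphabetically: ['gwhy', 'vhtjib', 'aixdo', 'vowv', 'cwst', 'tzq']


Compare strings character by character (the first differing letter decides):
  'aixdo' < 'cwst' since 'a' < 'c' at position 1
  'cwst' < 'gwhy' since 'c' < 'g' at position 1
  'gwhy' < 'tzq' since 'g' < 't' at position 1
  'tzq' < 'vhtjib' since 't' < 'v' at position 1
  'vhtjib' < 'vowv' since 'h' < 'o' at position 2
Chaining these comparisons gives the alphabetical order.
Final answer: ['aixdo', 'cwst', 'gwhy', 'tzq', 'vhtjib', 'vowv']


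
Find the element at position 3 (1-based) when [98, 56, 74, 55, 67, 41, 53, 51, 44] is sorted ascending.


Sort ascending: [41, 44, 51, 53, 55, 56, 67, 74, 98]
The 3rd element (1-indexed) is at index 2.
Value = 51
Final answer: 51


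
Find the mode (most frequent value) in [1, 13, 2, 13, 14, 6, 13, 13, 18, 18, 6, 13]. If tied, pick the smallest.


Count the frequency of each value:
  1 appears 1 time(s)
  2 appears 1 time(s)
  6 appears 2 time(s)
  13 appears 5 time(s)
  14 appears 1 time(s)
  18 appears 2 time(s)
Maximum frequency is 5.
Only 13 reaches that frequency, so it is the mode.
Final answer: 13


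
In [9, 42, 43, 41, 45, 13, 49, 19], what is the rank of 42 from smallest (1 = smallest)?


Sort ascending: [9, 13, 19, 41, 42, 43, 45, 49]
Find 42 in the sorted list.
42 is at position 5 (1-indexed).
Final answer: 5


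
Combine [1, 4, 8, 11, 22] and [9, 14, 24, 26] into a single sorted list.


List A: [1, 4, 8, 11, 22]
List B: [9, 14, 24, 26]
Repeatedly compare the front elements and take the smaller:
  1 vs 9 -> take 1
  4 vs 9 -> take 4
  8 vs 9 -> take 8
  11 vs 9 -> take 9
  11 vs 14 -> take 11
  22 vs 14 -> take 14
  22 vs 24 -> take 22
  A is exhausted; append the rest of B: [24, 26]
Final answer: [1, 4, 8, 9, 11, 14, 22, 24, 26]


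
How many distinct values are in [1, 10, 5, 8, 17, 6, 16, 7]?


List all unique values:
Distinct values: [1, 5, 6, 7, 8, 10, 16, 17]
Count = 8
Final answer: 8


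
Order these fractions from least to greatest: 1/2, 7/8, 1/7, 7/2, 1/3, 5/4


Convert to decimal for comparison:
  1/2 = 0.5
  7/8 = 0.875
  1/7 = 0.1429
  7/2 = 3.5
  1/3 = 0.3333
  5/4 = 1.25
Decimals in increasing order: 0.1429 < 0.3333 < 0.5 < 0.875 < 1.25 < 3.5
Writing each back as its fraction gives the sorted order.
Final answer: 1/7, 1/3, 1/2, 7/8, 5/4, 7/2


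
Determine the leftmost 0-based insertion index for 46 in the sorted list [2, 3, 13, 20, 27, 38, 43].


List is sorted: [2, 3, 13, 20, 27, 38, 43]
We need the leftmost position where 46 can be inserted, i.e. the first index whose element is >= 46 (or the end of the list if none is).
Binary search with low=0, high=7 (0-based indices):
  low=0, high=7, mid=3: a[3]=20 < 46, so low = 4
  low=4, high=7, mid=5: a[5]=38 < 46, so low = 6
  low=6, high=7, mid=6: a[6]=43 < 46, so low = 7
Now low = high = 7, so the insertion index is 7.
Final answer: 7


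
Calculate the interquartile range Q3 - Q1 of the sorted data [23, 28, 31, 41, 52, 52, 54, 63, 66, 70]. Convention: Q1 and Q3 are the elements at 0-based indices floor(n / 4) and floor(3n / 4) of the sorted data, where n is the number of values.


The data has n = 10 elements.
Q1 index = floor(10 / 4) = floor(2.5) = 2; Q3 index = floor(3 * 10 / 4) = floor(7.5) = 7
Q1 = element at index 2 = 31
Q3 = element at index 7 = 63
IQR = 63 - 31 = 32
Final answer: 32


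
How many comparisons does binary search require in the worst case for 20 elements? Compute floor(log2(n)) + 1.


Binary search halves the search space each step.
Maximum comparisons = floor(log2(20)) + 1
log2(20) = 4.3219
floor(log2(20)) = 4, so 4 + 1 = 5
Final answer: 5


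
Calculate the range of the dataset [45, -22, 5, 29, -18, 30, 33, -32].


Maximum value: 45
Minimum value: -32
Range = 45 - (-32) = 77
Final answer: 77


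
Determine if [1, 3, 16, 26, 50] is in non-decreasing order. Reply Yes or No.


Check consecutive pairs:
  1 <= 3? True
  3 <= 16? True
  16 <= 26? True
  26 <= 50? True
Every consecutive pair is in order, so the list is non-decreasing.
Final answer: Yes


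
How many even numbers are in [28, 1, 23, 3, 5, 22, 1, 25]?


Check each element:
  28 is even
  1 is odd
  23 is odd
  3 is odd
  5 is odd
  22 is even
  1 is odd
  25 is odd
Evens: [28, 22]
Count of evens = 2
Final answer: 2


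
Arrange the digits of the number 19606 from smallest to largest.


The number 19606 has digits: 1, 9, 6, 0, 6
Sorted: 0, 1, 6, 6, 9
Joining the sorted digits gives the result.
Final answer: 01669


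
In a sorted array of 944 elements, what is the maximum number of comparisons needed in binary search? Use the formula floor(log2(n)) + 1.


Binary search halves the search space each step.
Maximum comparisons = floor(log2(944)) + 1
log2(944) = 9.8826
floor(log2(944)) = 9, so 9 + 1 = 10
Final answer: 10


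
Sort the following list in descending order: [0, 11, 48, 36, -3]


Original list: [0, 11, 48, 36, -3]
Repeatedly take the largest remaining element:
  Remaining [0, 11, 48, 36, -3] -> largest is 48
  Remaining [0, 11, 36, -3] -> largest is 36
  Remaining [0, 11, -3] -> largest is 11
  Remaining [0, -3] -> largest is 0
  Remaining [-3] -> largest is -3
Collecting the picks in order gives the descending list.
Final answer: [48, 36, 11, 0, -3]


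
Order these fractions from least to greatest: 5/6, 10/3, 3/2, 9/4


Convert to decimal for comparison:
  5/6 = 0.8333
  10/3 = 3.3333
  3/2 = 1.5
  9/4 = 2.25
Decimals in increasing order: 0.8333 < 1.5 < 2.25 < 3.3333
Writing each back as its fraction gives the sorted order.
Final answer: 5/6, 3/2, 9/4, 10/3


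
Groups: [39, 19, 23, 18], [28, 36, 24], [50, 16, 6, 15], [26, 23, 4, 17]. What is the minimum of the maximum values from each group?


Find max of each group:
  Group 1: [39, 19, 23, 18] -> max = 39
  Group 2: [28, 36, 24] -> max = 36
  Group 3: [50, 16, 6, 15] -> max = 50
  Group 4: [26, 23, 4, 17] -> max = 26
Maxes: [39, 36, 50, 26]
Minimum of maxes = 26
Final answer: 26


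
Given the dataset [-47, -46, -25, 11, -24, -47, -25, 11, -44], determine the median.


First, sort the list: [-47, -47, -46, -44, -25, -25, -24, 11, 11]
The list has 9 elements (odd count).
The middle index is 4 (0-based), and the element there is -25.
Final answer: -25


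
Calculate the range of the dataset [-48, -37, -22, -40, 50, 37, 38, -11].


Maximum value: 50
Minimum value: -48
Range = 50 - (-48) = 98
Final answer: 98


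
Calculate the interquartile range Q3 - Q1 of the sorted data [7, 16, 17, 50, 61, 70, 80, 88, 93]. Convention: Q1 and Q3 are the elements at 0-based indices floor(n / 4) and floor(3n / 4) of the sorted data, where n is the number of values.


The data has n = 9 elements.
Q1 index = floor(9 / 4) = floor(2.25) = 2; Q3 index = floor(3 * 9 / 4) = floor(6.75) = 6
Q1 = element at index 2 = 17
Q3 = element at index 6 = 80
IQR = 80 - 17 = 63
Final answer: 63


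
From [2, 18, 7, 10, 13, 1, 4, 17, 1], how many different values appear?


List all unique values:
Distinct values: [1, 2, 4, 7, 10, 13, 17, 18]
Count = 8
Final answer: 8


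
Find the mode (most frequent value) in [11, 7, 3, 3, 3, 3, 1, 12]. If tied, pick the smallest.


Count the frequency of each value:
  1 appears 1 time(s)
  3 appears 4 time(s)
  7 appears 1 time(s)
  11 appears 1 time(s)
  12 appears 1 time(s)
Maximum frequency is 4.
Only 3 reaches that frequency, so it is the mode.
Final answer: 3


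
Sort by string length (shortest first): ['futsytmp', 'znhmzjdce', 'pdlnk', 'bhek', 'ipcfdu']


Compute lengths:
  'futsytmp' has length 8
  'znhmzjdce' has length 9
  'pdlnk' has length 5
  'bhek' has length 4
  'ipcfdu' has length 6
Lengths in increasing order: 4 < 5 < 6 < 8 < 9
Listing the words in that order gives the answer.
Final answer: ['bhek', 'pdlnk', 'ipcfdu', 'futsytmp', 'znhmzjdce']


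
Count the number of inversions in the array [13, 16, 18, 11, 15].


For each element, count the later elements that are smaller than it:
  13 (index 0): smaller elements after it = [11] -> 1
  16 (index 1): smaller elements after it = [11, 15] -> 2
  18 (index 2): smaller elements after it = [11, 15] -> 2
  11 (index 3): smaller elements after it = [] -> 0
Total inversions = 1 + 2 + 2 + 0 = 5
Final answer: 5


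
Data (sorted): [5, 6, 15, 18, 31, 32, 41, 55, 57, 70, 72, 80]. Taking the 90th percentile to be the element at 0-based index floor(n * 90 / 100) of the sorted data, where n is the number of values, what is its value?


The dataset has n = 12 elements.
Index = floor(12 * 90 / 100) = floor(1080 / 100) = floor(10.8) = 10
Counting from index 0 in the sorted data, the element at index 10 is 72.
Final answer: 72


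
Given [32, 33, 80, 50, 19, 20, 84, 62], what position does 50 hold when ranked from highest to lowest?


Sort descending: [84, 80, 62, 50, 33, 32, 20, 19]
Find 50 in the sorted list.
50 is at position 4.
Final answer: 4


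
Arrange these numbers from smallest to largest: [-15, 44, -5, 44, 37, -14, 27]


Original list: [-15, 44, -5, 44, 37, -14, 27]
Repeatedly take the smallest remaining element:
  Remaining [-15, 44, -5, 44, 37, -14, 27] -> smallest is -15
  Remaining [44, -5, 44, 37, -14, 27] -> smallest is -14
  Remaining [44, -5, 44, 37, 27] -> smallest is -5
  Remaining [44, 44, 37, 27] -> smallest is 27
  Remaining [44, 44, 37] -> smallest is 37
  Remaining [44, 44] -> smallest is 44
  Remaining [44] -> smallest is 44
Collecting the picks in order gives the sorted list.
Final answer: [-15, -14, -5, 27, 37, 44, 44]


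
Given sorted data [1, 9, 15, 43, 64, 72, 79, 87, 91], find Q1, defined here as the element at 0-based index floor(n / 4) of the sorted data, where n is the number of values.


The list has n = 9 elements.
Q1 index = floor(9 / 4) = floor(2.25) = 2
Counting from index 0 in the sorted data, the element at index 2 is 15.
Final answer: 15


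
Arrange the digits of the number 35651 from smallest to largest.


The number 35651 has digits: 3, 5, 6, 5, 1
Sorted: 1, 3, 5, 5, 6
Joining the sorted digits gives the result.
Final answer: 13556


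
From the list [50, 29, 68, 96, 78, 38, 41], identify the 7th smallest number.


Sort ascending: [29, 38, 41, 50, 68, 78, 96]
The 7th element (1-indexed) is at index 6.
Value = 96
Final answer: 96


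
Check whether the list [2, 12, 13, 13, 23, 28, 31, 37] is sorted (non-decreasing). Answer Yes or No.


Check consecutive pairs:
  2 <= 12? True
  12 <= 13? True
  13 <= 13? True
  13 <= 23? True
  23 <= 28? True
  28 <= 31? True
  31 <= 37? True
Every consecutive pair is in order, so the list is non-decreasing.
Final answer: Yes


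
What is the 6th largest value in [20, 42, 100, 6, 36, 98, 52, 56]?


Sort descending: [100, 98, 56, 52, 42, 36, 20, 6]
The 6th element (1-indexed) is at index 5.
Value = 36
Final answer: 36


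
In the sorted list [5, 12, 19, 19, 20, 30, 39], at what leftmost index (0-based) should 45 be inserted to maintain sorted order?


List is sorted: [5, 12, 19, 19, 20, 30, 39]
We need the leftmost position where 45 can be inserted, i.e. the first index whose element is >= 45 (or the end of the list if none is).
Binary search with low=0, high=7 (0-based indices):
  low=0, high=7, mid=3: a[3]=19 < 45, so low = 4
  low=4, high=7, mid=5: a[5]=30 < 45, so low = 6
  low=6, high=7, mid=6: a[6]=39 < 45, so low = 7
Now low = high = 7, so the insertion index is 7.
Final answer: 7


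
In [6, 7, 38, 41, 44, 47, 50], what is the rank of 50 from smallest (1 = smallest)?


Sort ascending: [6, 7, 38, 41, 44, 47, 50]
Find 50 in the sorted list.
50 is at position 7 (1-indexed).
Final answer: 7


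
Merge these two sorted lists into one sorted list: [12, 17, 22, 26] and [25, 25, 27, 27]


List A: [12, 17, 22, 26]
List B: [25, 25, 27, 27]
Repeatedly compare the front elements and take the smaller:
  12 vs 25 -> take 12
  17 vs 25 -> take 17
  22 vs 25 -> take 22
  26 vs 25 -> take 25
  26 vs 25 -> take 25
  26 vs 27 -> take 26
  A is exhausted; append the rest of B: [27, 27]
Final answer: [12, 17, 22, 25, 25, 26, 27, 27]


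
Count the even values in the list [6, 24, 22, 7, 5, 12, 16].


Check each element:
  6 is even
  24 is even
  22 is even
  7 is odd
  5 is odd
  12 is even
  16 is even
Evens: [6, 24, 22, 12, 16]
Count of evens = 5
Final answer: 5


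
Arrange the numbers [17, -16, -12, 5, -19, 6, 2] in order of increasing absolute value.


Compute absolute values:
  |17| = 17
  |-16| = 16
  |-12| = 12
  |5| = 5
  |-19| = 19
  |6| = 6
  |2| = 2
Absolute values in increasing order: 2 < 5 < 6 < 12 < 16 < 17 < 19
Listing the original numbers in that order gives the answer.
Final answer: [2, 5, 6, -12, -16, 17, -19]


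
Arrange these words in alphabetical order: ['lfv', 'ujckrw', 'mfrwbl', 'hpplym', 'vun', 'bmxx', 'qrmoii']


Compare strings character by character (the first differing letter decides):
  'bmxx' < 'hpplym' since 'b' < 'h' at position 1
  'hpplym' < 'lfv' since 'h' < 'l' at position 1
  'lfv' < 'mfrwbl' since 'l' < 'm' at position 1
  'mfrwbl' < 'qrmoii' since 'm' < 'q' at position 1
  'qrmoii' < 'ujckrw' since 'q' < 'u' at position 1
  'ujckrw' < 'vun' since 'u' < 'v' at position 1
Chaining these comparisons gives the alphabetical order.
Final answer: ['bmxx', 'hpplym', 'lfv', 'mfrwbl', 'qrmoii', 'ujckrw', 'vun']


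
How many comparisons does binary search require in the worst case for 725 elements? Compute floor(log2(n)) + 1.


Binary search halves the search space each step.
Maximum comparisons = floor(log2(725)) + 1
log2(725) = 9.5018
floor(log2(725)) = 9, so 9 + 1 = 10
Final answer: 10


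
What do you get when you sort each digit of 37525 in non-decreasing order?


The number 37525 has digits: 3, 7, 5, 2, 5
Sorted: 2, 3, 5, 5, 7
Joining the sorted digits gives the result.
Final answer: 23557


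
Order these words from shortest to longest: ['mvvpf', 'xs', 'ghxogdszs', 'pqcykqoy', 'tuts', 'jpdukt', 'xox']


Compute lengths:
  'mvvpf' has length 5
  'xs' has length 2
  'ghxogdszs' has length 9
  'pqcykqoy' has length 8
  'tuts' has length 4
  'jpdukt' has length 6
  'xox' has length 3
Lengths in increasing order: 2 < 3 < 4 < 5 < 6 < 8 < 9
Listing the words in that order gives the answer.
Final answer: ['xs', 'xox', 'tuts', 'mvvpf', 'jpdukt', 'pqcykqoy', 'ghxogdszs']


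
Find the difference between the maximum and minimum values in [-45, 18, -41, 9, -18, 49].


Maximum value: 49
Minimum value: -45
Range = 49 - (-45) = 94
Final answer: 94


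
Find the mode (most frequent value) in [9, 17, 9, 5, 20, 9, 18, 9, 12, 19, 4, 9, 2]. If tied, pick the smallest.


Count the frequency of each value:
  2 appears 1 time(s)
  4 appears 1 time(s)
  5 appears 1 time(s)
  9 appears 5 time(s)
  12 appears 1 time(s)
  17 appears 1 time(s)
  18 appears 1 time(s)
  19 appears 1 time(s)
  20 appears 1 time(s)
Maximum frequency is 5.
Only 9 reaches that frequency, so it is the mode.
Final answer: 9


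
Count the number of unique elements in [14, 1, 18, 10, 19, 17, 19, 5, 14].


List all unique values:
Distinct values: [1, 5, 10, 14, 17, 18, 19]
Count = 7
Final answer: 7


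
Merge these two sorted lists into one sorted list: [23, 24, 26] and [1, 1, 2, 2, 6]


List A: [23, 24, 26]
List B: [1, 1, 2, 2, 6]
Repeatedly compare the front elements and take the smaller:
  23 vs 1 -> take 1
  23 vs 1 -> take 1
  23 vs 2 -> take 2
  23 vs 2 -> take 2
  23 vs 6 -> take 6
  B is exhausted; append the rest of A: [23, 24, 26]
Final answer: [1, 1, 2, 2, 6, 23, 24, 26]


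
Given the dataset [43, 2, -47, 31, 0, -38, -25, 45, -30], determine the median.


First, sort the list: [-47, -38, -30, -25, 0, 2, 31, 43, 45]
The list has 9 elements (odd count).
The middle index is 4 (0-based), and the element there is 0.
Final answer: 0


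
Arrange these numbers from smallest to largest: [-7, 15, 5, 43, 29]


Original list: [-7, 15, 5, 43, 29]
Repeatedly take the smallest remaining element:
  Remaining [-7, 15, 5, 43, 29] -> smallest is -7
  Remaining [15, 5, 43, 29] -> smallest is 5
  Remaining [15, 43, 29] -> smallest is 15
  Remaining [43, 29] -> smallest is 29
  Remaining [43] -> smallest is 43
Collecting the picks in order gives the sorted list.
Final answer: [-7, 5, 15, 29, 43]


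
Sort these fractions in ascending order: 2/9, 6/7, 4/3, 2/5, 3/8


Convert to decimal for comparison:
  2/9 = 0.2222
  6/7 = 0.8571
  4/3 = 1.3333
  2/5 = 0.4
  3/8 = 0.375
Decimals in increasing order: 0.2222 < 0.375 < 0.4 < 0.8571 < 1.3333
Writing each back as its fraction gives the sorted order.
Final answer: 2/9, 3/8, 2/5, 6/7, 4/3


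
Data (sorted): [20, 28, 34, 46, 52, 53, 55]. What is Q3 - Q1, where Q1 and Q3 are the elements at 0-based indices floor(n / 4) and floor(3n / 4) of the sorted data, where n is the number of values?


The data has n = 7 elements.
Q1 index = floor(7 / 4) = floor(1.75) = 1; Q3 index = floor(3 * 7 / 4) = floor(5.25) = 5
Q1 = element at index 1 = 28
Q3 = element at index 5 = 53
IQR = 53 - 28 = 25
Final answer: 25


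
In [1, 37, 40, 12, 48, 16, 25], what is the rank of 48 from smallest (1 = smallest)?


Sort ascending: [1, 12, 16, 25, 37, 40, 48]
Find 48 in the sorted list.
48 is at position 7 (1-indexed).
Final answer: 7


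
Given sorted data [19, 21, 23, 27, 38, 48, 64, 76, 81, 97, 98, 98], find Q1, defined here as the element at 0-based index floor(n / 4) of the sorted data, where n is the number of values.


The list has n = 12 elements.
Q1 index = floor(12 / 4) = floor(3) = 3
Counting from index 0 in the sorted data, the element at index 3 is 27.
Final answer: 27


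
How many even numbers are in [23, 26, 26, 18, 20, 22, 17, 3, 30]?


Check each element:
  23 is odd
  26 is even
  26 is even
  18 is even
  20 is even
  22 is even
  17 is odd
  3 is odd
  30 is even
Evens: [26, 26, 18, 20, 22, 30]
Count of evens = 6
Final answer: 6


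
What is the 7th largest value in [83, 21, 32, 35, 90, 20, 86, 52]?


Sort descending: [90, 86, 83, 52, 35, 32, 21, 20]
The 7th element (1-indexed) is at index 6.
Value = 21
Final answer: 21


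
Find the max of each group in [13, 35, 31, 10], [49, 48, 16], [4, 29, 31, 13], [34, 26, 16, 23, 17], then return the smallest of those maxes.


Find max of each group:
  Group 1: [13, 35, 31, 10] -> max = 35
  Group 2: [49, 48, 16] -> max = 49
  Group 3: [4, 29, 31, 13] -> max = 31
  Group 4: [34, 26, 16, 23, 17] -> max = 34
Maxes: [35, 49, 31, 34]
Minimum of maxes = 31
Final answer: 31


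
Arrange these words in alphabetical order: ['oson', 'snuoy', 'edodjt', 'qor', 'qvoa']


Compare strings character by character (the first differing letter decides):
  'edodjt' < 'oson' since 'e' < 'o' at position 1
  'oson' < 'qor' since 'o' < 'q' at position 1
  'qor' < 'qvoa' since 'o' < 'v' at position 2
  'qvoa' < 'snuoy' since 'q' < 's' at position 1
Chaining these comparisons gives the alphabetical order.
Final answer: ['edodjt', 'oson', 'qor', 'qvoa', 'snuoy']


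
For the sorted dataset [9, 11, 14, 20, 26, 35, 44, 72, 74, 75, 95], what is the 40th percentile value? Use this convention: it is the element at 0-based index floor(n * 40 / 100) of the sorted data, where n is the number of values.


The dataset has n = 11 elements.
Index = floor(11 * 40 / 100) = floor(440 / 100) = floor(4.4) = 4
Counting from index 0 in the sorted data, the element at index 4 is 26.
Final answer: 26


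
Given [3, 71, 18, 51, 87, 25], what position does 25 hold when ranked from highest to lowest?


Sort descending: [87, 71, 51, 25, 18, 3]
Find 25 in the sorted list.
25 is at position 4.
Final answer: 4


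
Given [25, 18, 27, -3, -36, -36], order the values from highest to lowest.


Original list: [25, 18, 27, -3, -36, -36]
Repeatedly take the largest remaining element:
  Remaining [25, 18, 27, -3, -36, -36] -> largest is 27
  Remaining [25, 18, -3, -36, -36] -> largest is 25
  Remaining [18, -3, -36, -36] -> largest is 18
  Remaining [-3, -36, -36] -> largest is -3
  Remaining [-36, -36] -> largest is -36
  Remaining [-36] -> largest is -36
Collecting the picks in order gives the descending list.
Final answer: [27, 25, 18, -3, -36, -36]


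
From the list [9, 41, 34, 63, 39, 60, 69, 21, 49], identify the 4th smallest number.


Sort ascending: [9, 21, 34, 39, 41, 49, 60, 63, 69]
The 4th element (1-indexed) is at index 3.
Value = 39
Final answer: 39


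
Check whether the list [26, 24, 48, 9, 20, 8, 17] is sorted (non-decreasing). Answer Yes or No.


Check consecutive pairs:
  26 <= 24? False
  24 <= 48? True
  48 <= 9? False
  9 <= 20? True
  20 <= 8? False
  8 <= 17? True
3 consecutive pair(s) are out of order, so the list is not sorted.
Final answer: No


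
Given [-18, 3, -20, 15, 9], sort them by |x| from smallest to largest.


Compute absolute values:
  |-18| = 18
  |3| = 3
  |-20| = 20
  |15| = 15
  |9| = 9
Absolute values in increasing order: 3 < 9 < 15 < 18 < 20
Listing the original numbers in that order gives the answer.
Final answer: [3, 9, 15, -18, -20]


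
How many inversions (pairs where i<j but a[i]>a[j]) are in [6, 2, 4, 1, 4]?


For each element, count the later elements that are smaller than it:
  6 (index 0): smaller elements after it = [2, 4, 1, 4] -> 4
  2 (index 1): smaller elements after it = [1] -> 1
  4 (index 2): smaller elements after it = [1] -> 1
  1 (index 3): smaller elements after it = [] -> 0
Total inversions = 4 + 1 + 1 + 0 = 6
Final answer: 6


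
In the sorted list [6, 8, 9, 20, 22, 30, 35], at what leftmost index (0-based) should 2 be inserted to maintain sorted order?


List is sorted: [6, 8, 9, 20, 22, 30, 35]
We need the leftmost position where 2 can be inserted, i.e. the first index whose element is >= 2 (or the end of the list if none is).
Binary search with low=0, high=7 (0-based indices):
  low=0, high=7, mid=3: a[3]=20 >= 2, so high = 3
  low=0, high=3, mid=1: a[1]=8 >= 2, so high = 1
  low=0, high=1, mid=0: a[0]=6 >= 2, so high = 0
Now low = high = 0, so the insertion index is 0.
Final answer: 0


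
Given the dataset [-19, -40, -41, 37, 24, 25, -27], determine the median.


First, sort the list: [-41, -40, -27, -19, 24, 25, 37]
The list has 7 elements (odd count).
The middle index is 3 (0-based), and the element there is -19.
Final answer: -19


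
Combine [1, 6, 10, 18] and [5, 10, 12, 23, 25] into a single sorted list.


List A: [1, 6, 10, 18]
List B: [5, 10, 12, 23, 25]
Repeatedly compare the front elements and take the smaller:
  1 vs 5 -> take 1
  6 vs 5 -> take 5
  6 vs 10 -> take 6
  10 vs 10 -> take 10
  18 vs 10 -> take 10
  18 vs 12 -> take 12
  18 vs 23 -> take 18
  A is exhausted; append the rest of B: [23, 25]
Final answer: [1, 5, 6, 10, 10, 12, 18, 23, 25]


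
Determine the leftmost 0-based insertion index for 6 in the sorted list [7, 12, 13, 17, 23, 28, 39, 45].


List is sorted: [7, 12, 13, 17, 23, 28, 39, 45]
We need the leftmost position where 6 can be inserted, i.e. the first index whose element is >= 6 (or the end of the list if none is).
Binary search with low=0, high=8 (0-based indices):
  low=0, high=8, mid=4: a[4]=23 >= 6, so high = 4
  low=0, high=4, mid=2: a[2]=13 >= 6, so high = 2
  low=0, high=2, mid=1: a[1]=12 >= 6, so high = 1
  low=0, high=1, mid=0: a[0]=7 >= 6, so high = 0
Now low = high = 0, so the insertion index is 0.
Final answer: 0


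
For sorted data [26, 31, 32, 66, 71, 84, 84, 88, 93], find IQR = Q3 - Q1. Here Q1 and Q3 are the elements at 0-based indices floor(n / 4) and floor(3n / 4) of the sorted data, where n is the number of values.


The data has n = 9 elements.
Q1 index = floor(9 / 4) = floor(2.25) = 2; Q3 index = floor(3 * 9 / 4) = floor(6.75) = 6
Q1 = element at index 2 = 32
Q3 = element at index 6 = 84
IQR = 84 - 32 = 52
Final answer: 52


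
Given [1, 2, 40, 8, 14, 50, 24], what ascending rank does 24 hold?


Sort ascending: [1, 2, 8, 14, 24, 40, 50]
Find 24 in the sorted list.
24 is at position 5 (1-indexed).
Final answer: 5


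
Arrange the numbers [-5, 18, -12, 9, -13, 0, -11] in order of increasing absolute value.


Compute absolute values:
  |-5| = 5
  |18| = 18
  |-12| = 12
  |9| = 9
  |-13| = 13
  |0| = 0
  |-11| = 11
Absolute values in increasing order: 0 < 5 < 9 < 11 < 12 < 13 < 18
Listing the original numbers in that order gives the answer.
Final answer: [0, -5, 9, -11, -12, -13, 18]


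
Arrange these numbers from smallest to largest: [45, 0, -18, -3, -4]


Original list: [45, 0, -18, -3, -4]
Repeatedly take the smallest remaining element:
  Remaining [45, 0, -18, -3, -4] -> smallest is -18
  Remaining [45, 0, -3, -4] -> smallest is -4
  Remaining [45, 0, -3] -> smallest is -3
  Remaining [45, 0] -> smallest is 0
  Remaining [45] -> smallest is 45
Collecting the picks in order gives the sorted list.
Final answer: [-18, -4, -3, 0, 45]


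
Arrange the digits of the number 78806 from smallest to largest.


The number 78806 has digits: 7, 8, 8, 0, 6
Sorted: 0, 6, 7, 8, 8
Joining the sorted digits gives the result.
Final answer: 06788


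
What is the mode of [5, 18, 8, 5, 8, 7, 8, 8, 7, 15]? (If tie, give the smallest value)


Count the frequency of each value:
  5 appears 2 time(s)
  7 appears 2 time(s)
  8 appears 4 time(s)
  15 appears 1 time(s)
  18 appears 1 time(s)
Maximum frequency is 4.
Only 8 reaches that frequency, so it is the mode.
Final answer: 8


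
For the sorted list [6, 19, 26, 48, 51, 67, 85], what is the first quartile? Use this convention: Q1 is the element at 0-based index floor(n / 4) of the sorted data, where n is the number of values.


The list has n = 7 elements.
Q1 index = floor(7 / 4) = floor(1.75) = 1
Counting from index 0 in the sorted data, the element at index 1 is 19.
Final answer: 19


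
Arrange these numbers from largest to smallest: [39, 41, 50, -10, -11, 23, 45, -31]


Original list: [39, 41, 50, -10, -11, 23, 45, -31]
Repeatedly take the largest remaining element:
  Remaining [39, 41, 50, -10, -11, 23, 45, -31] -> largest is 50
  Remaining [39, 41, -10, -11, 23, 45, -31] -> largest is 45
  Remaining [39, 41, -10, -11, 23, -31] -> largest is 41
  Remaining [39, -10, -11, 23, -31] -> largest is 39
  Remaining [-10, -11, 23, -31] -> largest is 23
  Remaining [-10, -11, -31] -> largest is -10
  Remaining [-11, -31] -> largest is -11
  Remaining [-31] -> largest is -31
Collecting the picks in order gives the descending list.
Final answer: [50, 45, 41, 39, 23, -10, -11, -31]


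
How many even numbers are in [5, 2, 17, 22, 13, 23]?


Check each element:
  5 is odd
  2 is even
  17 is odd
  22 is even
  13 is odd
  23 is odd
Evens: [2, 22]
Count of evens = 2
Final answer: 2


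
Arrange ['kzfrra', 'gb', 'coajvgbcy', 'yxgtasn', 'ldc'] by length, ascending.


Compute lengths:
  'kzfrra' has length 6
  'gb' has length 2
  'coajvgbcy' has length 9
  'yxgtasn' has length 7
  'ldc' has length 3
Lengths in increasing order: 2 < 3 < 6 < 7 < 9
Listing the words in that order gives the answer.
Final answer: ['gb', 'ldc', 'kzfrra', 'yxgtasn', 'coajvgbcy']


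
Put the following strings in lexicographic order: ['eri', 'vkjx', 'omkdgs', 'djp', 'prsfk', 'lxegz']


Compare strings character by character (the first differing letter decides):
  'djp' < 'eri' since 'd' < 'e' at position 1
  'eri' < 'lxegz' since 'e' < 'l' at position 1
  'lxegz' < 'omkdgs' since 'l' < 'o' at position 1
  'omkdgs' < 'prsfk' since 'o' < 'p' at position 1
  'prsfk' < 'vkjx' since 'p' < 'v' at position 1
Chaining these comparisons gives the alphabetical order.
Final answer: ['djp', 'eri', 'lxegz', 'omkdgs', 'prsfk', 'vkjx']


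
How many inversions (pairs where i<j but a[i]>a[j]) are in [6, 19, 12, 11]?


For each element, count the later elements that are smaller than it:
  6 (index 0): smaller elements after it = [] -> 0
  19 (index 1): smaller elements after it = [12, 11] -> 2
  12 (index 2): smaller elements after it = [11] -> 1
Total inversions = 0 + 2 + 1 = 3
Final answer: 3


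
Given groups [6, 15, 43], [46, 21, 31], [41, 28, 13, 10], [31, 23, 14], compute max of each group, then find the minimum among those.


Find max of each group:
  Group 1: [6, 15, 43] -> max = 43
  Group 2: [46, 21, 31] -> max = 46
  Group 3: [41, 28, 13, 10] -> max = 41
  Group 4: [31, 23, 14] -> max = 31
Maxes: [43, 46, 41, 31]
Minimum of maxes = 31
Final answer: 31


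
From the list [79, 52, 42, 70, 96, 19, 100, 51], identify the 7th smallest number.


Sort ascending: [19, 42, 51, 52, 70, 79, 96, 100]
The 7th element (1-indexed) is at index 6.
Value = 96
Final answer: 96


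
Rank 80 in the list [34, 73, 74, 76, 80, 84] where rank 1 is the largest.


Sort descending: [84, 80, 76, 74, 73, 34]
Find 80 in the sorted list.
80 is at position 2.
Final answer: 2


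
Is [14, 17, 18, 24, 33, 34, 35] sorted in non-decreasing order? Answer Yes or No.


Check consecutive pairs:
  14 <= 17? True
  17 <= 18? True
  18 <= 24? True
  24 <= 33? True
  33 <= 34? True
  34 <= 35? True
Every consecutive pair is in order, so the list is non-decreasing.
Final answer: Yes


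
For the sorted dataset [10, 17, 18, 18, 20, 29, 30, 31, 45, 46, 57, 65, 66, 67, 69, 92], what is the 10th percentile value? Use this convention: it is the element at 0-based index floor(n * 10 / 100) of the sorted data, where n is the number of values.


The dataset has n = 16 elements.
Index = floor(16 * 10 / 100) = floor(160 / 100) = floor(1.6) = 1
Counting from index 0 in the sorted data, the element at index 1 is 17.
Final answer: 17


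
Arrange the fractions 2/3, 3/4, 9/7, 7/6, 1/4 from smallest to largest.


Convert to decimal for comparison:
  2/3 = 0.6667
  3/4 = 0.75
  9/7 = 1.2857
  7/6 = 1.1667
  1/4 = 0.25
Decimals in increasing order: 0.25 < 0.6667 < 0.75 < 1.1667 < 1.2857
Writing each back as its fraction gives the sorted order.
Final answer: 1/4, 2/3, 3/4, 7/6, 9/7


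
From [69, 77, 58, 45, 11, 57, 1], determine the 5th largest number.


Sort descending: [77, 69, 58, 57, 45, 11, 1]
The 5th element (1-indexed) is at index 4.
Value = 45
Final answer: 45


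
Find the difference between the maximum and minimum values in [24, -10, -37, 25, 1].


Maximum value: 25
Minimum value: -37
Range = 25 - (-37) = 62
Final answer: 62


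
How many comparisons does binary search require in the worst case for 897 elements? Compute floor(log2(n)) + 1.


Binary search halves the search space each step.
Maximum comparisons = floor(log2(897)) + 1
log2(897) = 9.809
floor(log2(897)) = 9, so 9 + 1 = 10
Final answer: 10


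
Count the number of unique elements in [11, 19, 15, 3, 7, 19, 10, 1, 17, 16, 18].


List all unique values:
Distinct values: [1, 3, 7, 10, 11, 15, 16, 17, 18, 19]
Count = 10
Final answer: 10


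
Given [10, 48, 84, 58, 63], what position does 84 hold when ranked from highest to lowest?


Sort descending: [84, 63, 58, 48, 10]
Find 84 in the sorted list.
84 is at position 1.
Final answer: 1


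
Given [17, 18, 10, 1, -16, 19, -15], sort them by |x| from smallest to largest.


Compute absolute values:
  |17| = 17
  |18| = 18
  |10| = 10
  |1| = 1
  |-16| = 16
  |19| = 19
  |-15| = 15
Absolute values in increasing order: 1 < 10 < 15 < 16 < 17 < 18 < 19
Listing the original numbers in that order gives the answer.
Final answer: [1, 10, -15, -16, 17, 18, 19]


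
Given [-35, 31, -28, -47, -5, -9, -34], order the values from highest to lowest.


Original list: [-35, 31, -28, -47, -5, -9, -34]
Repeatedly take the largest remaining element:
  Remaining [-35, 31, -28, -47, -5, -9, -34] -> largest is 31
  Remaining [-35, -28, -47, -5, -9, -34] -> largest is -5
  Remaining [-35, -28, -47, -9, -34] -> largest is -9
  Remaining [-35, -28, -47, -34] -> largest is -28
  Remaining [-35, -47, -34] -> largest is -34
  Remaining [-35, -47] -> largest is -35
  Remaining [-47] -> largest is -47
Collecting the picks in order gives the descending list.
Final answer: [31, -5, -9, -28, -34, -35, -47]


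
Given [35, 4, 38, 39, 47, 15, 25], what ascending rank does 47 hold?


Sort ascending: [4, 15, 25, 35, 38, 39, 47]
Find 47 in the sorted list.
47 is at position 7 (1-indexed).
Final answer: 7


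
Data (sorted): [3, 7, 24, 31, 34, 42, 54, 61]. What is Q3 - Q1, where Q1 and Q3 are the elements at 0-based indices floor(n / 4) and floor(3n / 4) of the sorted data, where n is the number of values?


The data has n = 8 elements.
Q1 index = floor(8 / 4) = floor(2) = 2; Q3 index = floor(3 * 8 / 4) = floor(6) = 6
Q1 = element at index 2 = 24
Q3 = element at index 6 = 54
IQR = 54 - 24 = 30
Final answer: 30


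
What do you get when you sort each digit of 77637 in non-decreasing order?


The number 77637 has digits: 7, 7, 6, 3, 7
Sorted: 3, 6, 7, 7, 7
Joining the sorted digits gives the result.
Final answer: 36777


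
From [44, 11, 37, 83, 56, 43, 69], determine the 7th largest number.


Sort descending: [83, 69, 56, 44, 43, 37, 11]
The 7th element (1-indexed) is at index 6.
Value = 11
Final answer: 11


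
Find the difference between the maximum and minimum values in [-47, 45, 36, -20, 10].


Maximum value: 45
Minimum value: -47
Range = 45 - (-47) = 92
Final answer: 92


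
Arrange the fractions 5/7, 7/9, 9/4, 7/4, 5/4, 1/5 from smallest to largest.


Convert to decimal for comparison:
  5/7 = 0.7143
  7/9 = 0.7778
  9/4 = 2.25
  7/4 = 1.75
  5/4 = 1.25
  1/5 = 0.2
Decimals in increasing order: 0.2 < 0.7143 < 0.7778 < 1.25 < 1.75 < 2.25
Writing each back as its fraction gives the sorted order.
Final answer: 1/5, 5/7, 7/9, 5/4, 7/4, 9/4


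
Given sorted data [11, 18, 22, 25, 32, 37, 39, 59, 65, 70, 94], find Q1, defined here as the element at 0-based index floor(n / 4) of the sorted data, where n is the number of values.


The list has n = 11 elements.
Q1 index = floor(11 / 4) = floor(2.75) = 2
Counting from index 0 in the sorted data, the element at index 2 is 22.
Final answer: 22


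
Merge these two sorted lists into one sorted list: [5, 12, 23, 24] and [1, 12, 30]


List A: [5, 12, 23, 24]
List B: [1, 12, 30]
Repeatedly compare the front elements and take the smaller:
  5 vs 1 -> take 1
  5 vs 12 -> take 5
  12 vs 12 -> take 12
  23 vs 12 -> take 12
  23 vs 30 -> take 23
  24 vs 30 -> take 24
  A is exhausted; append the rest of B: [30]
Final answer: [1, 5, 12, 12, 23, 24, 30]


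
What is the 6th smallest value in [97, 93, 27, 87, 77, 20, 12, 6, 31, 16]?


Sort ascending: [6, 12, 16, 20, 27, 31, 77, 87, 93, 97]
The 6th element (1-indexed) is at index 5.
Value = 31
Final answer: 31


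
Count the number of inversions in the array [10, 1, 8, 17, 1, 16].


For each element, count the later elements that are smaller than it:
  10 (index 0): smaller elements after it = [1, 8, 1] -> 3
  1 (index 1): smaller elements after it = [] -> 0
  8 (index 2): smaller elements after it = [1] -> 1
  17 (index 3): smaller elements after it = [1, 16] -> 2
  1 (index 4): smaller elements after it = [] -> 0
Total inversions = 3 + 0 + 1 + 2 + 0 = 6
Final answer: 6


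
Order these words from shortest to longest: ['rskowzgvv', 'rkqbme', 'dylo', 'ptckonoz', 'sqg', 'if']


Compute lengths:
  'rskowzgvv' has length 9
  'rkqbme' has length 6
  'dylo' has length 4
  'ptckonoz' has length 8
  'sqg' has length 3
  'if' has length 2
Lengths in increasing order: 2 < 3 < 4 < 6 < 8 < 9
Listing the words in that order gives the answer.
Final answer: ['if', 'sqg', 'dylo', 'rkqbme', 'ptckonoz', 'rskowzgvv']


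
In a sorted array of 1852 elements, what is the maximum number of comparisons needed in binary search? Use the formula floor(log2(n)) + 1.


Binary search halves the search space each step.
Maximum comparisons = floor(log2(1852)) + 1
log2(1852) = 10.8549
floor(log2(1852)) = 10, so 10 + 1 = 11
Final answer: 11


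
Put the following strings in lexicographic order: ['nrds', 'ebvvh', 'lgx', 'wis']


Compare strings character by character (the first differing letter decides):
  'ebvvh' < 'lgx' since 'e' < 'l' at position 1
  'lgx' < 'nrds' since 'l' < 'n' at position 1
  'nrds' < 'wis' since 'n' < 'w' at position 1
Chaining these comparisons gives the alphabetical order.
Final answer: ['ebvvh', 'lgx', 'nrds', 'wis']


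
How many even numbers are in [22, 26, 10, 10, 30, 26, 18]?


Check each element:
  22 is even
  26 is even
  10 is even
  10 is even
  30 is even
  26 is even
  18 is even
Evens: [22, 26, 10, 10, 30, 26, 18]
Count of evens = 7
Final answer: 7


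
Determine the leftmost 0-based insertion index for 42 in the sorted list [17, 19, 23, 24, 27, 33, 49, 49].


List is sorted: [17, 19, 23, 24, 27, 33, 49, 49]
We need the leftmost position where 42 can be inserted, i.e. the first index whose element is >= 42 (or the end of the list if none is).
Binary search with low=0, high=8 (0-based indices):
  low=0, high=8, mid=4: a[4]=27 < 42, so low = 5
  low=5, high=8, mid=6: a[6]=49 >= 42, so high = 6
  low=5, high=6, mid=5: a[5]=33 < 42, so low = 6
Now low = high = 6, so the insertion index is 6.
Final answer: 6


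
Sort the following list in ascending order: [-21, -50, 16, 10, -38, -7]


Original list: [-21, -50, 16, 10, -38, -7]
Repeatedly take the smallest remaining element:
  Remaining [-21, -50, 16, 10, -38, -7] -> smallest is -50
  Remaining [-21, 16, 10, -38, -7] -> smallest is -38
  Remaining [-21, 16, 10, -7] -> smallest is -21
  Remaining [16, 10, -7] -> smallest is -7
  Remaining [16, 10] -> smallest is 10
  Remaining [16] -> smallest is 16
Collecting the picks in order gives the sorted list.
Final answer: [-50, -38, -21, -7, 10, 16]


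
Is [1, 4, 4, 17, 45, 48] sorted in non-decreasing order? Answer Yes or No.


Check consecutive pairs:
  1 <= 4? True
  4 <= 4? True
  4 <= 17? True
  17 <= 45? True
  45 <= 48? True
Every consecutive pair is in order, so the list is non-decreasing.
Final answer: Yes


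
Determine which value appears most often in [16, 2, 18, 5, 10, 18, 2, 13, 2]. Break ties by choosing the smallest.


Count the frequency of each value:
  2 appears 3 time(s)
  5 appears 1 time(s)
  10 appears 1 time(s)
  13 appears 1 time(s)
  16 appears 1 time(s)
  18 appears 2 time(s)
Maximum frequency is 3.
Only 2 reaches that frequency, so it is the mode.
Final answer: 2


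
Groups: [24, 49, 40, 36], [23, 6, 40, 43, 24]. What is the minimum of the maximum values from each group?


Find max of each group:
  Group 1: [24, 49, 40, 36] -> max = 49
  Group 2: [23, 6, 40, 43, 24] -> max = 43
Maxes: [49, 43]
Minimum of maxes = 43
Final answer: 43


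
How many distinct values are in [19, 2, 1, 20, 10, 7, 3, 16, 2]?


List all unique values:
Distinct values: [1, 2, 3, 7, 10, 16, 19, 20]
Count = 8
Final answer: 8


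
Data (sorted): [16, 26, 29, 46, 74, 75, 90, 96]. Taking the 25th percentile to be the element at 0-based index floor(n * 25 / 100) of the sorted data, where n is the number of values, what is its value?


The dataset has n = 8 elements.
Index = floor(8 * 25 / 100) = floor(200 / 100) = floor(2) = 2
Counting from index 0 in the sorted data, the element at index 2 is 29.
Final answer: 29


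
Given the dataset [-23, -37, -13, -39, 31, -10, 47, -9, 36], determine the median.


First, sort the list: [-39, -37, -23, -13, -10, -9, 31, 36, 47]
The list has 9 elements (odd count).
The middle index is 4 (0-based), and the element there is -10.
Final answer: -10


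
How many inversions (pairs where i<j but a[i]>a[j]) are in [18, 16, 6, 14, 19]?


For each element, count the later elements that are smaller than it:
  18 (index 0): smaller elements after it = [16, 6, 14] -> 3
  16 (index 1): smaller elements after it = [6, 14] -> 2
  6 (index 2): smaller elements after it = [] -> 0
  14 (index 3): smaller elements after it = [] -> 0
Total inversions = 3 + 2 + 0 + 0 = 5
Final answer: 5


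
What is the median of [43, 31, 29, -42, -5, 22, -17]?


First, sort the list: [-42, -17, -5, 22, 29, 31, 43]
The list has 7 elements (odd count).
The middle index is 3 (0-based), and the element there is 22.
Final answer: 22
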